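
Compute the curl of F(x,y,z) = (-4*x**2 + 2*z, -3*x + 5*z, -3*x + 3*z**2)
(-5, 5, -3)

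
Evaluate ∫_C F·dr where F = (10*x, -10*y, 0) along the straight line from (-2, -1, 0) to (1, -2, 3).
-30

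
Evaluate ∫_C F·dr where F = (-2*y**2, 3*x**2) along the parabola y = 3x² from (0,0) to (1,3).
9/10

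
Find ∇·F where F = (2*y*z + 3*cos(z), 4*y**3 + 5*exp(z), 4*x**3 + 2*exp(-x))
12*y**2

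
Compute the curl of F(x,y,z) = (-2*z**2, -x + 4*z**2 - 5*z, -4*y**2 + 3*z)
(-8*y - 8*z + 5, -4*z, -1)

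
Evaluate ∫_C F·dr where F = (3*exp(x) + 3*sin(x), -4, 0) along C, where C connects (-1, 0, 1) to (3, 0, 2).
3*(-1 + E*(cos(1) - cos(3) + exp(3)))*exp(-1)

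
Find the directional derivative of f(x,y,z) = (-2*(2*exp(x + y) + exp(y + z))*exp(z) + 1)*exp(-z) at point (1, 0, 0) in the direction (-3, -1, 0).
sqrt(10)*(1 + 8*E)/5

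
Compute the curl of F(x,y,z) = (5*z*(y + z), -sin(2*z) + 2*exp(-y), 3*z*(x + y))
(3*z + 2*cos(2*z), 5*y + 7*z, -5*z)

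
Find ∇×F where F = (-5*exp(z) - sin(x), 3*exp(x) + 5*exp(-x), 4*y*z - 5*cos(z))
(4*z, -5*exp(z), 3*exp(x) - 5*exp(-x))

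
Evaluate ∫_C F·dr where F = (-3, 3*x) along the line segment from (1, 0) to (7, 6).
54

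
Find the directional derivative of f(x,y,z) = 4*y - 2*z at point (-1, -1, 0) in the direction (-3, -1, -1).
-2*sqrt(11)/11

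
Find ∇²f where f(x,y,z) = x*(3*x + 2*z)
6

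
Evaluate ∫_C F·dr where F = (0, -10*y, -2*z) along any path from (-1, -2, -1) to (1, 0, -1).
20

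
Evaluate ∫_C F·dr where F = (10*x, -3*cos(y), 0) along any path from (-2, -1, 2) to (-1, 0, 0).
-15 - 3*sin(1)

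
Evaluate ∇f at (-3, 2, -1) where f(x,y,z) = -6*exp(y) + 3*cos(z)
(0, -6*exp(2), 3*sin(1))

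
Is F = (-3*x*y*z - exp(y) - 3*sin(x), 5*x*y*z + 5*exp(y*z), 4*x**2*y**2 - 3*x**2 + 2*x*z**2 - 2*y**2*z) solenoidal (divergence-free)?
No, ∇·F = 9*x*z - 2*y**2 - 3*y*z + 5*z*exp(y*z) - 3*cos(x)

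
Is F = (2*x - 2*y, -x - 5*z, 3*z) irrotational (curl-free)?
No, ∇×F = (5, 0, 1)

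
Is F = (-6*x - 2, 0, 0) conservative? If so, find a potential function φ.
Yes, F is conservative. φ = x*(-3*x - 2)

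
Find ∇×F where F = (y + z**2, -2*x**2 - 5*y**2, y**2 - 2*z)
(2*y, 2*z, -4*x - 1)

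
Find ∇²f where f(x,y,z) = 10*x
0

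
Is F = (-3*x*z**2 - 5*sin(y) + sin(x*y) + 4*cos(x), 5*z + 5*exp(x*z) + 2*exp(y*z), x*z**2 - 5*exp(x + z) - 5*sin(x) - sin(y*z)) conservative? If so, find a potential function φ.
No, ∇×F = (-5*x*exp(x*z) - 2*y*exp(y*z) - z*cos(y*z) - 5, -6*x*z - z**2 + 5*exp(x + z) + 5*cos(x), -x*cos(x*y) + 5*z*exp(x*z) + 5*cos(y)) ≠ 0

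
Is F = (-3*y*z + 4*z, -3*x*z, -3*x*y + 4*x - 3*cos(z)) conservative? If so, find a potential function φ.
Yes, F is conservative. φ = -3*x*y*z + 4*x*z - 3*sin(z)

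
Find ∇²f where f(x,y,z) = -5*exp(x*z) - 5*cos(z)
-5*x**2*exp(x*z) - 5*z**2*exp(x*z) + 5*cos(z)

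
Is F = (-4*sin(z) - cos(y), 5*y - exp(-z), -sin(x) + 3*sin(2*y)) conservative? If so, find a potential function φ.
No, ∇×F = (6*cos(2*y) - exp(-z), cos(x) - 4*cos(z), -sin(y)) ≠ 0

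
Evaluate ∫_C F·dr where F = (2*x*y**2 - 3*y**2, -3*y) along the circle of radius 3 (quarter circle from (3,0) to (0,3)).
0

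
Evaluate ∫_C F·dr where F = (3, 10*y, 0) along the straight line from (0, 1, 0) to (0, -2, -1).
15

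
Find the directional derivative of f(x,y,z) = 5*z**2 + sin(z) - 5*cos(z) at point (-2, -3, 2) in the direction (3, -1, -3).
-3*sqrt(19)*(cos(2) + 5*sin(2) + 20)/19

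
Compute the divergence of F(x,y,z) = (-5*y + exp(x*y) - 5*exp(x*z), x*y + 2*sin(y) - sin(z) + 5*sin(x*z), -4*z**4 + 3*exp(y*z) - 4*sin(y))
x + y*exp(x*y) + 3*y*exp(y*z) - 16*z**3 - 5*z*exp(x*z) + 2*cos(y)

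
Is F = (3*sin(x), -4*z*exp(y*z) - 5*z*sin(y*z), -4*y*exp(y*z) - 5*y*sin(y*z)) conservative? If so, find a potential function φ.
Yes, F is conservative. φ = -4*exp(y*z) - 3*cos(x) + 5*cos(y*z)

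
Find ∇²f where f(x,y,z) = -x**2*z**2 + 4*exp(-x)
-2*x**2 - 2*z**2 + 4*exp(-x)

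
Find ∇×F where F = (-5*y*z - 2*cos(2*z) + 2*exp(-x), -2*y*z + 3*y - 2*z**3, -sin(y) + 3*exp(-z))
(2*y + 6*z**2 - cos(y), -5*y + 4*sin(2*z), 5*z)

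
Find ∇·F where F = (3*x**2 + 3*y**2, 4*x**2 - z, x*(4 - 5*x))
6*x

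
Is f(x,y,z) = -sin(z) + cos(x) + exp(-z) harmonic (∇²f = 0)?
No, ∇²f = sin(z) - cos(x) + exp(-z)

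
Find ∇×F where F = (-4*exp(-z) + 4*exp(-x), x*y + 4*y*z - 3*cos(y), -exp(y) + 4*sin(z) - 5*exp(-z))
(-4*y - exp(y), 4*exp(-z), y)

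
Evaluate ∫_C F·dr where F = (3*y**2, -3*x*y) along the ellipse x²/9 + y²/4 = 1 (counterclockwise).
0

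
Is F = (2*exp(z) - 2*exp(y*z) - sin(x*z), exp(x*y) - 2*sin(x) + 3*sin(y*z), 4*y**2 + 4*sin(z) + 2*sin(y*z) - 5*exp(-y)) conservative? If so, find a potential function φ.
No, ∇×F = (-3*y*cos(y*z) + 8*y + 2*z*cos(y*z) + 5*exp(-y), -x*cos(x*z) - 2*y*exp(y*z) + 2*exp(z), y*exp(x*y) + 2*z*exp(y*z) - 2*cos(x)) ≠ 0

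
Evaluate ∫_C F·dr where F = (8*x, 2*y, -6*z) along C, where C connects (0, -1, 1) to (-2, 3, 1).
24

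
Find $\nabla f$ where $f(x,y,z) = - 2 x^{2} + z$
(-4*x, 0, 1)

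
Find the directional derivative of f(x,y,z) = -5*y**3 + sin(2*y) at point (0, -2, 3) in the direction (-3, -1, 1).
2*sqrt(11)*(30 - cos(4))/11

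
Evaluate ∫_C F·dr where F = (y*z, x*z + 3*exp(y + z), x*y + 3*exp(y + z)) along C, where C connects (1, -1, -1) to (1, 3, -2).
-7 - 3*exp(-2) + 3*E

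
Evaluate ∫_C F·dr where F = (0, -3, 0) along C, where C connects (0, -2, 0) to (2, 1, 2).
-9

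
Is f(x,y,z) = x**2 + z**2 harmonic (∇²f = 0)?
No, ∇²f = 4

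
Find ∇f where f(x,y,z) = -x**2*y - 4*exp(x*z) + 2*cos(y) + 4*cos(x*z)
(-2*x*y - 4*z*exp(x*z) - 4*z*sin(x*z), -x**2 - 2*sin(y), -4*x*(exp(x*z) + sin(x*z)))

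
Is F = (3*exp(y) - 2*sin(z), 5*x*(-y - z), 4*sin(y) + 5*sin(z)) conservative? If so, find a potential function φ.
No, ∇×F = (5*x + 4*cos(y), -2*cos(z), -5*y - 5*z - 3*exp(y)) ≠ 0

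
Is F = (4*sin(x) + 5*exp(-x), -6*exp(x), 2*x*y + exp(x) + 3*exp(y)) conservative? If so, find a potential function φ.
No, ∇×F = (2*x + 3*exp(y), -2*y - exp(x), -6*exp(x)) ≠ 0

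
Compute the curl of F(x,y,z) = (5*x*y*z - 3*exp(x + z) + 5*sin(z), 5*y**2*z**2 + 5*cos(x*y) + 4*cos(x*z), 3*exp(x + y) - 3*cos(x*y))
(3*x*sin(x*y) + 4*x*sin(x*z) - 10*y**2*z + 3*exp(x + y), 5*x*y - 3*y*sin(x*y) - 3*exp(x + y) - 3*exp(x + z) + 5*cos(z), -5*x*z - 5*y*sin(x*y) - 4*z*sin(x*z))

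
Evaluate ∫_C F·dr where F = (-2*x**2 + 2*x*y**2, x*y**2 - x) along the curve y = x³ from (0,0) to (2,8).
5308/15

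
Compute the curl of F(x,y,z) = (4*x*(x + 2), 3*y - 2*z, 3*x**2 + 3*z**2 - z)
(2, -6*x, 0)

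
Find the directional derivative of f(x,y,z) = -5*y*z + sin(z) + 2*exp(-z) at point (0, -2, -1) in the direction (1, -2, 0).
-2*sqrt(5)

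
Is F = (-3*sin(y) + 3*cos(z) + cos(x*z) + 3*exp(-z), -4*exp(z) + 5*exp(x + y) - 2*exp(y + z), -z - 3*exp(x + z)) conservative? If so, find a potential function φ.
No, ∇×F = (2*(exp(y) + 2)*exp(z), -x*sin(x*z) + 3*exp(x + z) - 3*sin(z) - 3*exp(-z), 5*exp(x + y) + 3*cos(y)) ≠ 0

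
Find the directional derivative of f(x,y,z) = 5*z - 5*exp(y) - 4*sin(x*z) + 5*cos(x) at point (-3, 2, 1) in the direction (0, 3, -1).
-sqrt(10)*(12*cos(3) + 5 + 15*exp(2))/10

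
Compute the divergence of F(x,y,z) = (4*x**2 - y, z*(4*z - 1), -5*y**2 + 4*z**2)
8*x + 8*z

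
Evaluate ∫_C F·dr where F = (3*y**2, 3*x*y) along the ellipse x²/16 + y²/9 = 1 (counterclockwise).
0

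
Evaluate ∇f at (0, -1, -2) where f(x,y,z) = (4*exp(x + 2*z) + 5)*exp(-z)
(4*exp(-2), 0, (4 - 5*exp(4))*exp(-2))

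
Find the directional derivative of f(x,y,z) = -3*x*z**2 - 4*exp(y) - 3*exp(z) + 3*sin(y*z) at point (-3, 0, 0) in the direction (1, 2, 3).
-17*sqrt(14)/14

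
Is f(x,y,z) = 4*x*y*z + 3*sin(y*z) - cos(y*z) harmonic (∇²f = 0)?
No, ∇²f = (y**2 + z**2)*(-3*sin(y*z) + cos(y*z))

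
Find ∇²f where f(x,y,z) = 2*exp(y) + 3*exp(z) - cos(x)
2*exp(y) + 3*exp(z) + cos(x)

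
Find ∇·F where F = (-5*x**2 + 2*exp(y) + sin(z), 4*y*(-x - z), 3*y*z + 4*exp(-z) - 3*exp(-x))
-14*x + 3*y - 4*z - 4*exp(-z)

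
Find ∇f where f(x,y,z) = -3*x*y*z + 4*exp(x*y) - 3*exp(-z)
(y*(-3*z + 4*exp(x*y)), x*(-3*z + 4*exp(x*y)), -3*x*y + 3*exp(-z))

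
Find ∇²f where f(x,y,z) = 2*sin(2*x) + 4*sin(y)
-8*sin(2*x) - 4*sin(y)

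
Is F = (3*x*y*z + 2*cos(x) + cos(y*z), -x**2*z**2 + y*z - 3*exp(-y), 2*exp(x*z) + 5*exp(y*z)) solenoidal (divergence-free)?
No, ∇·F = 2*x*exp(x*z) + 3*y*z + 5*y*exp(y*z) + z - 2*sin(x) + 3*exp(-y)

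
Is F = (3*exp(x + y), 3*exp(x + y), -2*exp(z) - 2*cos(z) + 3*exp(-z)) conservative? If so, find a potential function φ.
Yes, F is conservative. φ = -2*exp(z) + 3*exp(x + y) - 2*sin(z) - 3*exp(-z)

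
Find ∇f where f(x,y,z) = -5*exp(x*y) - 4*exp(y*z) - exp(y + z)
(-5*y*exp(x*y), -5*x*exp(x*y) - 4*z*exp(y*z) - exp(y + z), -4*y*exp(y*z) - exp(y + z))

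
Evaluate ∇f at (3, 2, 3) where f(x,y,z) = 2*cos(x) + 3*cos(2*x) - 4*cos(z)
(-2*sin(3) - 6*sin(6), 0, 4*sin(3))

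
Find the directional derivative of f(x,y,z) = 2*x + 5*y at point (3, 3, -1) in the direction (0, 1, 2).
sqrt(5)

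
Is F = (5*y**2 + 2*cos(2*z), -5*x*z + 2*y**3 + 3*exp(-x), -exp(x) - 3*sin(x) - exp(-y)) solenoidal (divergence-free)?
No, ∇·F = 6*y**2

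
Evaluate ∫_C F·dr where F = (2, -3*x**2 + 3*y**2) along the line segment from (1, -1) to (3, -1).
4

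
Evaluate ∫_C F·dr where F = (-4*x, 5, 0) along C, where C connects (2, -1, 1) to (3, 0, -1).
-5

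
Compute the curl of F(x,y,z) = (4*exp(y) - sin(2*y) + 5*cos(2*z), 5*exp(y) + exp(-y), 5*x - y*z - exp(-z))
(-z, -10*sin(2*z) - 5, -4*exp(y) + 2*cos(2*y))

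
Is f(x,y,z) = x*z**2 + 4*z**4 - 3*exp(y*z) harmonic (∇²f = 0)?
No, ∇²f = 2*x - 3*y**2*exp(y*z) - 3*z**2*exp(y*z) + 48*z**2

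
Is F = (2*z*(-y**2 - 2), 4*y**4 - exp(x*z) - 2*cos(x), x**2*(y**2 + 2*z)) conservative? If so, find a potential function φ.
No, ∇×F = (x*(2*x*y + exp(x*z)), -2*x*(y**2 + 2*z) - 2*y**2 - 4, 4*y*z - z*exp(x*z) + 2*sin(x)) ≠ 0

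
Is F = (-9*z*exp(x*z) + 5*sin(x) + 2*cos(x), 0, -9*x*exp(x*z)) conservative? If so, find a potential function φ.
Yes, F is conservative. φ = -9*exp(x*z) + 2*sin(x) - 5*cos(x)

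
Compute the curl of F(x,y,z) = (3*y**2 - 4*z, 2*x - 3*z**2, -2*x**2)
(6*z, 4*x - 4, 2 - 6*y)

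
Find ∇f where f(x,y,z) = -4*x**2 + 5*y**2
(-8*x, 10*y, 0)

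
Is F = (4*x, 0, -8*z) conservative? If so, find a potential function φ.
Yes, F is conservative. φ = 2*x**2 - 4*z**2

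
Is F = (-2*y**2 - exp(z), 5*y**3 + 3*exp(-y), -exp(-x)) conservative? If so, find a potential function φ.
No, ∇×F = (0, -exp(z) - exp(-x), 4*y) ≠ 0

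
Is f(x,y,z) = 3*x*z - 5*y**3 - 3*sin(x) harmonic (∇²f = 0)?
No, ∇²f = -30*y + 3*sin(x)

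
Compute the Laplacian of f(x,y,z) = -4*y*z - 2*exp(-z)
-2*exp(-z)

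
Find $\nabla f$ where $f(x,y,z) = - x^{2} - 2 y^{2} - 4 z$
(-2*x, -4*y, -4)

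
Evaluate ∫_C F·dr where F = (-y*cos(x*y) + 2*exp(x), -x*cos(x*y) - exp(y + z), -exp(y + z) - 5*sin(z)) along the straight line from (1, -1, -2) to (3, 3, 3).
-exp(6) - 2*E + 5*cos(3) - sin(1) - sin(9) + exp(-3) - 5*cos(2) + 2*exp(3)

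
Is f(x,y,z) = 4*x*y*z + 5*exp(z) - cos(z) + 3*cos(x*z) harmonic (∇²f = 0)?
No, ∇²f = -3*x**2*cos(x*z) - 3*z**2*cos(x*z) + 5*exp(z) + cos(z)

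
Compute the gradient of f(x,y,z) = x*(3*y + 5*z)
(3*y + 5*z, 3*x, 5*x)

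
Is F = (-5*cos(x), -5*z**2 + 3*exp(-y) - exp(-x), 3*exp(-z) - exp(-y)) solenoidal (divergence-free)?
No, ∇·F = 5*sin(x) - 3*exp(-z) - 3*exp(-y)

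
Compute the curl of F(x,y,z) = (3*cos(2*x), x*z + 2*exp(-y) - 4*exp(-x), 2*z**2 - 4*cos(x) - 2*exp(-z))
(-x, -4*sin(x), z + 4*exp(-x))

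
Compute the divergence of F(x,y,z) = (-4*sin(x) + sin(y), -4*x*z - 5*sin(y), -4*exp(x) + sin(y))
-4*cos(x) - 5*cos(y)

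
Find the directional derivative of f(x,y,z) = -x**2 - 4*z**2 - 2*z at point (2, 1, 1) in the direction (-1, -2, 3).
-13*sqrt(14)/7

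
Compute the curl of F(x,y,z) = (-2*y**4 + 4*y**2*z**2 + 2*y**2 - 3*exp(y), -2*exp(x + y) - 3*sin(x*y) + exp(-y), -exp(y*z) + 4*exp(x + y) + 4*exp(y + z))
(-z*exp(y*z) + 4*exp(x + y) + 4*exp(y + z), 8*y**2*z - 4*exp(x + y), 8*y**3 - 8*y*z**2 - 3*y*cos(x*y) - 4*y + 3*exp(y) - 2*exp(x + y))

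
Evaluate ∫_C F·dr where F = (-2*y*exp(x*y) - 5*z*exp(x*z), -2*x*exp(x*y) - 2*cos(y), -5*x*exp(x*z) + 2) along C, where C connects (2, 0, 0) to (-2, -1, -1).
-7*exp(2) + 2*sin(1) + 5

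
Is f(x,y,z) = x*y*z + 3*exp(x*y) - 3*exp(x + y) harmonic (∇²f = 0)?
No, ∇²f = 3*x**2*exp(x*y) + 3*y**2*exp(x*y) - 6*exp(x + y)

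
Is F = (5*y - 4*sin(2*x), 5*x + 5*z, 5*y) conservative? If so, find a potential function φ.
Yes, F is conservative. φ = 5*x*y + 5*y*z + 2*cos(2*x)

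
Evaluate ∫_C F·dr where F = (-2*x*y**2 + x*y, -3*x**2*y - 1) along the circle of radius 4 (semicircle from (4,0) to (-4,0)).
0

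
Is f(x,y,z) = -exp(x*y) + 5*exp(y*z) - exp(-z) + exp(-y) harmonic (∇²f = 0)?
No, ∇²f = -x**2*exp(x*y) - y**2*exp(x*y) + 5*y**2*exp(y*z) + 5*z**2*exp(y*z) - exp(-z) + exp(-y)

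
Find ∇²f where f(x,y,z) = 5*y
0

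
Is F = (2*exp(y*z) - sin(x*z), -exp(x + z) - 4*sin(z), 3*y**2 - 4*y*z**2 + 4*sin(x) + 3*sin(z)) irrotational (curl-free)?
No, ∇×F = (6*y - 4*z**2 + exp(x + z) + 4*cos(z), -x*cos(x*z) + 2*y*exp(y*z) - 4*cos(x), -2*z*exp(y*z) - exp(x + z))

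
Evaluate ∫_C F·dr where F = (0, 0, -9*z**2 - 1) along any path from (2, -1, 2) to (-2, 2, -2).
52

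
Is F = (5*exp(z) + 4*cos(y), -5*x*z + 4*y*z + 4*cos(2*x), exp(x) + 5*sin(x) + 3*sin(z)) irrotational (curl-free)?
No, ∇×F = (5*x - 4*y, -exp(x) + 5*exp(z) - 5*cos(x), -5*z - 8*sin(2*x) + 4*sin(y))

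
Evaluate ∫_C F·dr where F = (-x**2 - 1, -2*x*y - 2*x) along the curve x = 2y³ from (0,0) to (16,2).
-21344/15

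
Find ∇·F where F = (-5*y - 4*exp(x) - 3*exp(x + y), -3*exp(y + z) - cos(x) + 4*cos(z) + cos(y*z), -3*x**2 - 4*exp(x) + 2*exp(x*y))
-z*sin(y*z) - 4*exp(x) - 3*exp(x + y) - 3*exp(y + z)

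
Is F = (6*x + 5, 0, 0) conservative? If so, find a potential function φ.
Yes, F is conservative. φ = x*(3*x + 5)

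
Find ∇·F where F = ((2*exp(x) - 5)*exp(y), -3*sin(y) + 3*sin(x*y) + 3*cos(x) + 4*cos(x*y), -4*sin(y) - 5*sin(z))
-4*x*sin(x*y) + 3*x*cos(x*y) + 2*exp(x + y) - 3*cos(y) - 5*cos(z)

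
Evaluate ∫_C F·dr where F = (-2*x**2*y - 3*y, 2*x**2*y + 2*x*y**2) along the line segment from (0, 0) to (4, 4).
104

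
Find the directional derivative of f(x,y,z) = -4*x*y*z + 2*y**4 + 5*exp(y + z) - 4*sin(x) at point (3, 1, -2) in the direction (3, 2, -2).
4*sqrt(17)*(28 - 3*cos(3))/17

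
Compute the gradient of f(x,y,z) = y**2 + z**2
(0, 2*y, 2*z)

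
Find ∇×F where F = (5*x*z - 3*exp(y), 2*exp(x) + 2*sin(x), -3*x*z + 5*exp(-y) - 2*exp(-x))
(-5*exp(-y), 5*x + 3*z - 2*exp(-x), 2*exp(x) + 3*exp(y) + 2*cos(x))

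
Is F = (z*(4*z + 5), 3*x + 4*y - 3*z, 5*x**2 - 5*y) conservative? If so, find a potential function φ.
No, ∇×F = (-2, -10*x + 8*z + 5, 3) ≠ 0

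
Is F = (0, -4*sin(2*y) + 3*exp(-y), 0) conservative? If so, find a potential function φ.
Yes, F is conservative. φ = 2*cos(2*y) - 3*exp(-y)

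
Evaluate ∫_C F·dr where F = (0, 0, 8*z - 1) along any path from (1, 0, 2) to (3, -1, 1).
-11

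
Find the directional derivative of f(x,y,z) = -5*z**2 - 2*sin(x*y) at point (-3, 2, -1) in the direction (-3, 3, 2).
5*sqrt(22)*(2 + 3*cos(6))/11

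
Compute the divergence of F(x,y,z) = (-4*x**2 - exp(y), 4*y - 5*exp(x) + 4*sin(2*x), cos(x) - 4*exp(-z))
-8*x + 4 + 4*exp(-z)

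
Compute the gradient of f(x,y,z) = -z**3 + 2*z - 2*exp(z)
(0, 0, -3*z**2 - 2*exp(z) + 2)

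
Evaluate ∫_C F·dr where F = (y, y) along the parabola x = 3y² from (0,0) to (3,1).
5/2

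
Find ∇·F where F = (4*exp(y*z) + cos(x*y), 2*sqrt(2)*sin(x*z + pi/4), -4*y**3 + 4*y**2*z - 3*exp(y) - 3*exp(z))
4*y**2 - y*sin(x*y) - 3*exp(z)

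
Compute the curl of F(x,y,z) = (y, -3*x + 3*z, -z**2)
(-3, 0, -4)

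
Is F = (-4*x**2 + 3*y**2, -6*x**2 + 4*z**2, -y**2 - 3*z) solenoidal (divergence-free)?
No, ∇·F = -8*x - 3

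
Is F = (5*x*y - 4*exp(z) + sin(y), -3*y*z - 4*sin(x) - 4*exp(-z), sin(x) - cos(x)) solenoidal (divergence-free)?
No, ∇·F = 5*y - 3*z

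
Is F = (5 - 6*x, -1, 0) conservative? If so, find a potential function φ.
Yes, F is conservative. φ = -3*x**2 + 5*x - y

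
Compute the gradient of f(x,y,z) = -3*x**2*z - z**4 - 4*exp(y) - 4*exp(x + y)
(-6*x*z - 4*exp(x + y), -4*exp(y) - 4*exp(x + y), -3*x**2 - 4*z**3)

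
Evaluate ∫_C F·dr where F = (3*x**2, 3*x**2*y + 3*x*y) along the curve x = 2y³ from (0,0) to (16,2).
22592/5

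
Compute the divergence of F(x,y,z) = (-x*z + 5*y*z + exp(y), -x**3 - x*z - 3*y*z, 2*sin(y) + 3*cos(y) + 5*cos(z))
-4*z - 5*sin(z)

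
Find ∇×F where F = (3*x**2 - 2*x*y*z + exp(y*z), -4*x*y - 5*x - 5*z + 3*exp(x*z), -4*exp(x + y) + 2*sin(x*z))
(-3*x*exp(x*z) - 4*exp(x + y) + 5, -2*x*y + y*exp(y*z) - 2*z*cos(x*z) + 4*exp(x + y), 2*x*z - 4*y + 3*z*exp(x*z) - z*exp(y*z) - 5)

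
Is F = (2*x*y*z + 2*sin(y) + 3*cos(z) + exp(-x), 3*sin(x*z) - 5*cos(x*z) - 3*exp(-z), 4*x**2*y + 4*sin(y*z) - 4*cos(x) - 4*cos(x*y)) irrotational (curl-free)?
No, ∇×F = (4*x**2 + 4*x*sin(x*y) - 5*x*sin(x*z) - 3*x*cos(x*z) + 4*z*cos(y*z) - 3*exp(-z), -6*x*y - 4*y*sin(x*y) - 4*sin(x) - 3*sin(z), -2*x*z + 5*z*sin(x*z) + 3*z*cos(x*z) - 2*cos(y))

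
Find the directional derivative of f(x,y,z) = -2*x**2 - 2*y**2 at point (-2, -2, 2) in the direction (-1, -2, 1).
-4*sqrt(6)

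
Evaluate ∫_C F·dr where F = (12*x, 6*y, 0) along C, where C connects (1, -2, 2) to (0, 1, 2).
-15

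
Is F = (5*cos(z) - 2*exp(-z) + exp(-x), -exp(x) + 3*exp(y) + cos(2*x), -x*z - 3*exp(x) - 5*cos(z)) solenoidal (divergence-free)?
No, ∇·F = -x + 3*exp(y) + 5*sin(z) - exp(-x)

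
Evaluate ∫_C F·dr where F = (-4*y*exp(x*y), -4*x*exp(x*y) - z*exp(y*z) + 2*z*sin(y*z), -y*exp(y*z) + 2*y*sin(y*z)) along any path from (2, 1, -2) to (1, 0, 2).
-7 + 2*cos(2) + exp(-2) + 4*exp(2)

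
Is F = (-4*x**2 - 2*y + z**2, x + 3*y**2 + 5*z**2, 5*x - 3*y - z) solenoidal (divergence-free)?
No, ∇·F = -8*x + 6*y - 1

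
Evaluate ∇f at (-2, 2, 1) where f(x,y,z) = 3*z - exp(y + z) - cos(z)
(0, -exp(3), -exp(3) + sin(1) + 3)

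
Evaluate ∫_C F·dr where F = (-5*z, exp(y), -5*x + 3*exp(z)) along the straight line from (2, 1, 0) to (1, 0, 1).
-7 + 2*E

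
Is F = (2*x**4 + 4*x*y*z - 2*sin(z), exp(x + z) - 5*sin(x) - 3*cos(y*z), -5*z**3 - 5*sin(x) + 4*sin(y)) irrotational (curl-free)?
No, ∇×F = (-3*y*sin(y*z) - exp(x + z) + 4*cos(y), 4*x*y + 5*cos(x) - 2*cos(z), -4*x*z + exp(x + z) - 5*cos(x))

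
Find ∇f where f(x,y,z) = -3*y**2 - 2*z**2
(0, -6*y, -4*z)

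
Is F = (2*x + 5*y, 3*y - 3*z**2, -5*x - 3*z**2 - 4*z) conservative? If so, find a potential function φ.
No, ∇×F = (6*z, 5, -5) ≠ 0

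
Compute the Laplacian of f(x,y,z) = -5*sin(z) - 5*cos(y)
5*sin(z) + 5*cos(y)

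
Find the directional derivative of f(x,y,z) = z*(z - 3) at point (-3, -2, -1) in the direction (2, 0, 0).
0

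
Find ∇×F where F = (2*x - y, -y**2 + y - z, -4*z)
(1, 0, 1)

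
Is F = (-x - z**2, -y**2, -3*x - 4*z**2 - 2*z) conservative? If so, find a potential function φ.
No, ∇×F = (0, 3 - 2*z, 0) ≠ 0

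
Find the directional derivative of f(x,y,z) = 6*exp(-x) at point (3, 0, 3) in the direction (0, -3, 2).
0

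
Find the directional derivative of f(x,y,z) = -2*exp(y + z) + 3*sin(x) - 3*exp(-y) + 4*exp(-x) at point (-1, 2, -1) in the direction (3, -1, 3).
sqrt(19)*(-16*exp(3) - 3 + 9*exp(2)*cos(1))*exp(-2)/19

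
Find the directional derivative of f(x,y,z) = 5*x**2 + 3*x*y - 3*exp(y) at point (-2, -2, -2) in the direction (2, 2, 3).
2*sqrt(17)*(-32*exp(2) - 3)*exp(-2)/17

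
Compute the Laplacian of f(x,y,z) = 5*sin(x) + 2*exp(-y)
-5*sin(x) + 2*exp(-y)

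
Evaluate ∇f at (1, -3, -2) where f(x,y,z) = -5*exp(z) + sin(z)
(0, 0, -5*exp(-2) + cos(2))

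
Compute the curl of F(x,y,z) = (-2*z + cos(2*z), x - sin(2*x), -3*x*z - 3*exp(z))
(0, 3*z - 2*sin(2*z) - 2, 1 - 2*cos(2*x))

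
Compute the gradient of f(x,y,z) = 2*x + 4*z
(2, 0, 4)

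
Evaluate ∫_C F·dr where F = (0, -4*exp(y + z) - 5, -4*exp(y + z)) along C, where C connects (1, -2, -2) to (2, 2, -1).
-20 - 4*E + 4*exp(-4)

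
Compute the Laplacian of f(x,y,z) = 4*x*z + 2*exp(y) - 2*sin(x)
2*exp(y) + 2*sin(x)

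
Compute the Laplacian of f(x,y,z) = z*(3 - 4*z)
-8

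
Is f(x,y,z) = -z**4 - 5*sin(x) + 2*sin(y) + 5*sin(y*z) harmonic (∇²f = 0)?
No, ∇²f = -5*y**2*sin(y*z) - 5*z**2*sin(y*z) - 12*z**2 + 5*sin(x) - 2*sin(y)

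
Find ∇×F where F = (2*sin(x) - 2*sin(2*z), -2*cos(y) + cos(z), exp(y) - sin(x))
(exp(y) + sin(z), cos(x) - 4*cos(2*z), 0)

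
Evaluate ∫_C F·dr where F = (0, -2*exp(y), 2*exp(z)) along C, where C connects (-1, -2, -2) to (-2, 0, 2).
-2 + 2*exp(2)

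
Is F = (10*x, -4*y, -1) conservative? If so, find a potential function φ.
Yes, F is conservative. φ = 5*x**2 - 2*y**2 - z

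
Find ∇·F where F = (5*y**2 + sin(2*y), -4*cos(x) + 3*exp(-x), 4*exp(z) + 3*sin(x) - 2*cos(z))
4*exp(z) + 2*sin(z)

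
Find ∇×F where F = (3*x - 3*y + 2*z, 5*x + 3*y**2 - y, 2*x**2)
(0, 2 - 4*x, 8)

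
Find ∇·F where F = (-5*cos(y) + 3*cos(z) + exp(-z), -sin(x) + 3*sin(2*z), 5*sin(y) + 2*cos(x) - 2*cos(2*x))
0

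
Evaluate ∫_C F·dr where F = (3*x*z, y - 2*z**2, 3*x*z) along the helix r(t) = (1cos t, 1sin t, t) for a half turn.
-6 + 19*pi/4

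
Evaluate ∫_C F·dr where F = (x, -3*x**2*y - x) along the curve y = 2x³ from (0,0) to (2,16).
-1174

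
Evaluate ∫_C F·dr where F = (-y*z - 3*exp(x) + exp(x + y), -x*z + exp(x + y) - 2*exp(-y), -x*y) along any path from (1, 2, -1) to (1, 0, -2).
(-exp(5) - 2 + exp(3))*exp(-2)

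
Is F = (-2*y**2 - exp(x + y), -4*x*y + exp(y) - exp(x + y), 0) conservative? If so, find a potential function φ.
Yes, F is conservative. φ = -2*x*y**2 + exp(y) - exp(x + y)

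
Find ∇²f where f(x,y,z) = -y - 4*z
0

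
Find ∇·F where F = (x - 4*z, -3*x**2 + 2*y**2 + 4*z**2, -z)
4*y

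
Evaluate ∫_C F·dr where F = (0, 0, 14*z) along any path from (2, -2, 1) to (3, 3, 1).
0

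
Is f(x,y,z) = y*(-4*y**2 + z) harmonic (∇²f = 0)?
No, ∇²f = -24*y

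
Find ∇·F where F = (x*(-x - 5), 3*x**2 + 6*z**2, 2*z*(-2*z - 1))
-2*x - 8*z - 7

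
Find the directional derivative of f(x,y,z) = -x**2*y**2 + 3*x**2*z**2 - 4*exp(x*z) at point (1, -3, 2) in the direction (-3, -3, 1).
4*sqrt(19)*(-6 + 5*exp(2))/19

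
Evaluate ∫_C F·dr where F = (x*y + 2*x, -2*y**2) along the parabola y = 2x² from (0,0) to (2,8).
-988/3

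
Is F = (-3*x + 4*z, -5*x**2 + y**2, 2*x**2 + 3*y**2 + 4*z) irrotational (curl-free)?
No, ∇×F = (6*y, 4 - 4*x, -10*x)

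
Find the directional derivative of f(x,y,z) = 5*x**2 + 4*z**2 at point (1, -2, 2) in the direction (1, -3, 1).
26*sqrt(11)/11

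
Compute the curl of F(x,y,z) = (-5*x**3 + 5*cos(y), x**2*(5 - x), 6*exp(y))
(6*exp(y), 0, -3*x**2 + 10*x + 5*sin(y))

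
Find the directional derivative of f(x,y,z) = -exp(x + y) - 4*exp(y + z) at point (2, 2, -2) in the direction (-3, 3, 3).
-8*sqrt(3)/3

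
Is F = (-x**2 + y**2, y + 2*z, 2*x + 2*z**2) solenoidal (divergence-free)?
No, ∇·F = -2*x + 4*z + 1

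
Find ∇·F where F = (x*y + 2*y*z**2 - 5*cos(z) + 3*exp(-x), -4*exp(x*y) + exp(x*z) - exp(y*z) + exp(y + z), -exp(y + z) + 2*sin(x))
-4*x*exp(x*y) + y - z*exp(y*z) - 3*exp(-x)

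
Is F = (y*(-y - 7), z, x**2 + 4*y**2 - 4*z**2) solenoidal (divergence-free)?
No, ∇·F = -8*z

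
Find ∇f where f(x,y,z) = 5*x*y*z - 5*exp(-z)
(5*y*z, 5*x*z, 5*x*y + 5*exp(-z))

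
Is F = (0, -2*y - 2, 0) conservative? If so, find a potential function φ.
Yes, F is conservative. φ = y*(-y - 2)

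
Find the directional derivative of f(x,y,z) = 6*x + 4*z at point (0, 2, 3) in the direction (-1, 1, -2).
-7*sqrt(6)/3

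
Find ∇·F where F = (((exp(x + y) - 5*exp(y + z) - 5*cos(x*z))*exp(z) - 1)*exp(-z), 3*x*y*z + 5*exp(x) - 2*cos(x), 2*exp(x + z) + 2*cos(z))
3*x*z + 5*z*sin(x*z) + exp(x + y) + 2*exp(x + z) - 2*sin(z)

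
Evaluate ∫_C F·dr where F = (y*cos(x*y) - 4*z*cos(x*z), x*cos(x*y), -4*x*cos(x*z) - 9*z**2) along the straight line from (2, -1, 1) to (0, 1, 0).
3 + 5*sin(2)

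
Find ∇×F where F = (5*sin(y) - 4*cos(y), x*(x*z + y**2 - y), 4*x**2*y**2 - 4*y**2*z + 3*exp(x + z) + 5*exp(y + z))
(8*x**2*y - x**2 - 8*y*z + 5*exp(y + z), -8*x*y**2 - 3*exp(x + z), 2*x*z + y**2 - y - 4*sin(y) - 5*cos(y))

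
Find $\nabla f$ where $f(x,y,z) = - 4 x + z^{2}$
(-4, 0, 2*z)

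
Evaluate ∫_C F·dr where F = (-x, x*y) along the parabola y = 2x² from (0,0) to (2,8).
246/5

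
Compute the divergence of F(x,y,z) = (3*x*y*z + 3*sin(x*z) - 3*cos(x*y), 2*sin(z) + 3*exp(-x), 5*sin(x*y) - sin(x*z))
-x*cos(x*z) + 3*y*z + 3*y*sin(x*y) + 3*z*cos(x*z)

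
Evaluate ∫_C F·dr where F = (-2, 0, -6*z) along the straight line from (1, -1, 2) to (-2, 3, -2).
6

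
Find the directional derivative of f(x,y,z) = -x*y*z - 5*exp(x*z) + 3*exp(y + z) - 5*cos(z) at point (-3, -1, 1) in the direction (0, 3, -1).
sqrt(10)*(-5*exp(3)*sin(1) - 15 + 18*exp(3))*exp(-3)/10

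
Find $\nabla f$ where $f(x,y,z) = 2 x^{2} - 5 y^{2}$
(4*x, -10*y, 0)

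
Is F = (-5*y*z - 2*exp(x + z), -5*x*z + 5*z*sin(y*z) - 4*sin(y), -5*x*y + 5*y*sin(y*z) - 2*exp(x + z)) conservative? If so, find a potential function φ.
Yes, F is conservative. φ = -5*x*y*z - 2*exp(x + z) + 4*cos(y) - 5*cos(y*z)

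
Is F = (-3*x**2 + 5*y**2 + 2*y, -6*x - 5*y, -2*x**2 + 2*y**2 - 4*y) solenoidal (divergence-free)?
No, ∇·F = -6*x - 5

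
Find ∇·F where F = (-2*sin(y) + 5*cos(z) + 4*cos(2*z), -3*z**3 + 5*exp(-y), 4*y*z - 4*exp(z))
4*y - 4*exp(z) - 5*exp(-y)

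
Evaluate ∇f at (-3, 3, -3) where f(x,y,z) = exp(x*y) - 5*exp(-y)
(3*exp(-9), (-3 + 5*exp(6))*exp(-9), 0)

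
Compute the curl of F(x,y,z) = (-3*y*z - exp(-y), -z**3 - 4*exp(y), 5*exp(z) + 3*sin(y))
(3*z**2 + 3*cos(y), -3*y, 3*z - exp(-y))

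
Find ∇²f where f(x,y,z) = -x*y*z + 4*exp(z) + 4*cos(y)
4*exp(z) - 4*cos(y)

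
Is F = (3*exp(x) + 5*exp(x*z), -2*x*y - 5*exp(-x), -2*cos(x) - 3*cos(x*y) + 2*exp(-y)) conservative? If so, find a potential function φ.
No, ∇×F = (3*x*sin(x*y) - 2*exp(-y), 5*x*exp(x*z) - 3*y*sin(x*y) - 2*sin(x), -2*y + 5*exp(-x)) ≠ 0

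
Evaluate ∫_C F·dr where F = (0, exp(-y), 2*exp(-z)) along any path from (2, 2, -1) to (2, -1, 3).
(-2 + E + exp(4))*exp(-3)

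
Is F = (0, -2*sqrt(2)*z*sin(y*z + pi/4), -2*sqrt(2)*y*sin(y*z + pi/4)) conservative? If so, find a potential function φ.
Yes, F is conservative. φ = 2*sqrt(2)*cos(y*z + pi/4)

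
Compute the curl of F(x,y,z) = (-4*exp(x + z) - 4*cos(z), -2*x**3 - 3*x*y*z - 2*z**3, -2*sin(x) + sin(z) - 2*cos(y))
(3*x*y + 6*z**2 + 2*sin(y), -4*exp(x + z) + 4*sin(z) + 2*cos(x), -6*x**2 - 3*y*z)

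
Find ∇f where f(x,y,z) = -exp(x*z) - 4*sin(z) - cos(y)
(-z*exp(x*z), sin(y), -x*exp(x*z) - 4*cos(z))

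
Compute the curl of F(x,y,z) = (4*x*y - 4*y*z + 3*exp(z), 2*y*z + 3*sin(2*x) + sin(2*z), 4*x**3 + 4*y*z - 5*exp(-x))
(-2*y + 4*z - 2*cos(2*z), -12*x**2 - 4*y + 3*exp(z) - 5*exp(-x), -4*x + 4*z + 6*cos(2*x))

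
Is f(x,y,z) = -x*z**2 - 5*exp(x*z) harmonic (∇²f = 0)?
No, ∇²f = -x*(5*x*exp(x*z) + 2) - 5*z**2*exp(x*z)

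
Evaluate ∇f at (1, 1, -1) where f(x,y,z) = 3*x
(3, 0, 0)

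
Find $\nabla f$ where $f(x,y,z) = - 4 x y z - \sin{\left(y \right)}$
(-4*y*z, -4*x*z - cos(y), -4*x*y)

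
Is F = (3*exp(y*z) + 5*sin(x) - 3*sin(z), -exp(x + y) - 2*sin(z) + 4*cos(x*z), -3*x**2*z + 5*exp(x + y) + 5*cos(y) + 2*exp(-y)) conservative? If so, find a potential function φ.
No, ∇×F = (4*x*sin(x*z) + 5*exp(x + y) - 5*sin(y) + 2*cos(z) - 2*exp(-y), 6*x*z + 3*y*exp(y*z) - 5*exp(x + y) - 3*cos(z), -3*z*exp(y*z) - 4*z*sin(x*z) - exp(x + y)) ≠ 0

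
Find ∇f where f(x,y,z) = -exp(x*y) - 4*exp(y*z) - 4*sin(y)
(-y*exp(x*y), -x*exp(x*y) - 4*z*exp(y*z) - 4*cos(y), -4*y*exp(y*z))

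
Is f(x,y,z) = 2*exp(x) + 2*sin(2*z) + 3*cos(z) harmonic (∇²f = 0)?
No, ∇²f = 2*exp(x) - 8*sin(2*z) - 3*cos(z)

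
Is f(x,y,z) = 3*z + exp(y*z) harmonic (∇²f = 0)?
No, ∇²f = (y**2 + z**2)*exp(y*z)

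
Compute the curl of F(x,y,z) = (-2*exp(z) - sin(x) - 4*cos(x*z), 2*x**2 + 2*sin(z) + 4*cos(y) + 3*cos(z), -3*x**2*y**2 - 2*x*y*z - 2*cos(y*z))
(-6*x**2*y - 2*x*z + 2*z*sin(y*z) + 3*sin(z) - 2*cos(z), 6*x*y**2 + 4*x*sin(x*z) + 2*y*z - 2*exp(z), 4*x)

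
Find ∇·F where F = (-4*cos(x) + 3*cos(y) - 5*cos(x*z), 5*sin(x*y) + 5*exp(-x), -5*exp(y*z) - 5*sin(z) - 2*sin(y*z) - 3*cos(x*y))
5*x*cos(x*y) - 5*y*exp(y*z) - 2*y*cos(y*z) + 5*z*sin(x*z) + 4*sin(x) - 5*cos(z)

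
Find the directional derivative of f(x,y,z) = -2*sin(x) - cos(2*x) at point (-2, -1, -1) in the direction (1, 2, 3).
-sqrt(14)*(sin(4) + cos(2))/7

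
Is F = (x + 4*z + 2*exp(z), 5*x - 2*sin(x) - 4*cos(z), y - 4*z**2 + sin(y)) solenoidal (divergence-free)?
No, ∇·F = 1 - 8*z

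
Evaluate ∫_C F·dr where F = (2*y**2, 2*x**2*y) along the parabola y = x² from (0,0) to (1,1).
16/15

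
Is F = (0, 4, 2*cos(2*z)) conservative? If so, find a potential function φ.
Yes, F is conservative. φ = 4*y + sin(2*z)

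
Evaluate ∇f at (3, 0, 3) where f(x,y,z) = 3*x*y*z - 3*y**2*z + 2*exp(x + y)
(2*exp(3), 27 + 2*exp(3), 0)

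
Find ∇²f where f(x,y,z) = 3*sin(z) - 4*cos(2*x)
-3*sin(z) + 16*cos(2*x)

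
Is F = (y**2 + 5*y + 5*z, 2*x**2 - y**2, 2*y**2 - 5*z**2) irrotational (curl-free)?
No, ∇×F = (4*y, 5, 4*x - 2*y - 5)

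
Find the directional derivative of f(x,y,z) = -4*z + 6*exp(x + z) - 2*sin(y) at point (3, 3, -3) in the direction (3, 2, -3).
2*sqrt(22)*(3 - cos(3))/11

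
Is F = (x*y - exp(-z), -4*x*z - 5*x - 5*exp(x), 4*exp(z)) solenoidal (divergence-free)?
No, ∇·F = y + 4*exp(z)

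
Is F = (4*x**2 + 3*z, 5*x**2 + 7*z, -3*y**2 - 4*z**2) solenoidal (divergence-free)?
No, ∇·F = 8*x - 8*z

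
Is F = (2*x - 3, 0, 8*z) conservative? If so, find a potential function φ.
Yes, F is conservative. φ = x**2 - 3*x + 4*z**2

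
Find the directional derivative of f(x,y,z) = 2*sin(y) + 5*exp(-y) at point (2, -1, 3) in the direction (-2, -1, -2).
-2*cos(1)/3 + 5*E/3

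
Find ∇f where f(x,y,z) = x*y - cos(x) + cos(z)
(y + sin(x), x, -sin(z))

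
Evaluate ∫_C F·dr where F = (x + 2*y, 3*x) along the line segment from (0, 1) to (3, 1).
21/2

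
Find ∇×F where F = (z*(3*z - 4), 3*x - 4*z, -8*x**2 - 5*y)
(-1, 16*x + 6*z - 4, 3)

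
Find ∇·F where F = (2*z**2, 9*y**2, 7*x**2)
18*y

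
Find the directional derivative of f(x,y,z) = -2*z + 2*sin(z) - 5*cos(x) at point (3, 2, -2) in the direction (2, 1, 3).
sqrt(14)*(-3 + 3*cos(2) + 5*sin(3))/7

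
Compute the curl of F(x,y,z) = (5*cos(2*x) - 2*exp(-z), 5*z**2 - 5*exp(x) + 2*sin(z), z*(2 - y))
(-11*z - 2*cos(z), 2*exp(-z), -5*exp(x))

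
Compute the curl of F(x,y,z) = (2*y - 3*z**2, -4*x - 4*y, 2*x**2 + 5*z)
(0, -4*x - 6*z, -6)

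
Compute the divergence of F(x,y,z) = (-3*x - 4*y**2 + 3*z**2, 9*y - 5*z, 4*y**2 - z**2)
6 - 2*z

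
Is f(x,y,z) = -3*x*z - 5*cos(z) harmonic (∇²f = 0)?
No, ∇²f = 5*cos(z)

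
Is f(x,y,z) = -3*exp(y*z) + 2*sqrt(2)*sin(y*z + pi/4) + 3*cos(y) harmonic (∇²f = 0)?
No, ∇²f = -3*y**2*exp(y*z) - 2*sqrt(2)*y**2*sin(y*z + pi/4) - 3*z**2*exp(y*z) - 2*sqrt(2)*z**2*sin(y*z + pi/4) - 3*cos(y)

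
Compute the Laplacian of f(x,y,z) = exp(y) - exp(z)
exp(y) - exp(z)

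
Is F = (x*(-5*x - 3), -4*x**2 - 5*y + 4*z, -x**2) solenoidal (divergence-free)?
No, ∇·F = -10*x - 8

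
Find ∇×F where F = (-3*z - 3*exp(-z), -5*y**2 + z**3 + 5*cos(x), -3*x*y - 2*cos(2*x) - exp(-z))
(-3*x - 3*z**2, 3*y - 4*sin(2*x) - 3 + 3*exp(-z), -5*sin(x))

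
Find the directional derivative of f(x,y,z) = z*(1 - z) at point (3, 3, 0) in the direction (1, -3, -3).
-3*sqrt(19)/19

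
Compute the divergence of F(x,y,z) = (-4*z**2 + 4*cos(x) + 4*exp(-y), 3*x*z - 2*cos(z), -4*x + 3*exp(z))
3*exp(z) - 4*sin(x)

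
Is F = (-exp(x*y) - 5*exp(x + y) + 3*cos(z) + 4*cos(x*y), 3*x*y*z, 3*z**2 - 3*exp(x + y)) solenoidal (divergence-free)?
No, ∇·F = 3*x*z - y*exp(x*y) - 4*y*sin(x*y) + 6*z - 5*exp(x + y)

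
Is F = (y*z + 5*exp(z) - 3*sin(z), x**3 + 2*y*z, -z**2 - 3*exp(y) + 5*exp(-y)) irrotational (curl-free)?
No, ∇×F = (-2*y + 2*sinh(y) - 8*cosh(y), y + 5*exp(z) - 3*cos(z), 3*x**2 - z)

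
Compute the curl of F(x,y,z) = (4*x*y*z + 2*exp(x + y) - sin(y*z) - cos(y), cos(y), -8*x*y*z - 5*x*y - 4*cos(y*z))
(-8*x*z - 5*x + 4*z*sin(y*z), y*(4*x + 8*z - cos(y*z) + 5), -4*x*z + z*cos(y*z) - 2*exp(x + y) - sin(y))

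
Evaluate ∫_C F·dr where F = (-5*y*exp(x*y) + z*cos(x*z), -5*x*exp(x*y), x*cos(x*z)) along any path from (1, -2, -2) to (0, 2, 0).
-5 + 5*exp(-2) + sin(2)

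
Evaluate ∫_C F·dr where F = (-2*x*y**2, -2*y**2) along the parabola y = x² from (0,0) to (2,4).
-64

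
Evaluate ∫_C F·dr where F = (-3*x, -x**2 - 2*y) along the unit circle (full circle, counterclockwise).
0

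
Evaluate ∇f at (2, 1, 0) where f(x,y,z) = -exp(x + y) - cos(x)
(-exp(3) + sin(2), -exp(3), 0)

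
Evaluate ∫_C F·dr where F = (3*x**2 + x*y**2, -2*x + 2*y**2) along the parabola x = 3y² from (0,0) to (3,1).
86/3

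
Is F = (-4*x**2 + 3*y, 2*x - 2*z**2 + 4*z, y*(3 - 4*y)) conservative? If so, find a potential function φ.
No, ∇×F = (-8*y + 4*z - 1, 0, -1) ≠ 0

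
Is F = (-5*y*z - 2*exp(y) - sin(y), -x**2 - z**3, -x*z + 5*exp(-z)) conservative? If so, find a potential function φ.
No, ∇×F = (3*z**2, -5*y + z, -2*x + 5*z + 2*exp(y) + cos(y)) ≠ 0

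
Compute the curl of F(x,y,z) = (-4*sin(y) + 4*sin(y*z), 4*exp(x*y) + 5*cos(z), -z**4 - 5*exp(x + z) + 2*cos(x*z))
(5*sin(z), 4*y*cos(y*z) + 2*z*sin(x*z) + 5*exp(x + z), 4*y*exp(x*y) - 4*z*cos(y*z) + 4*cos(y))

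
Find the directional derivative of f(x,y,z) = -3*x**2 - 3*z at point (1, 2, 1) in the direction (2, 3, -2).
-6*sqrt(17)/17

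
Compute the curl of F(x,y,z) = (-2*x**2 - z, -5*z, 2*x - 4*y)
(1, -3, 0)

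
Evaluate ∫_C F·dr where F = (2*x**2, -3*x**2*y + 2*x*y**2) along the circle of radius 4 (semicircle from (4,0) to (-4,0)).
-256/3 + 64*pi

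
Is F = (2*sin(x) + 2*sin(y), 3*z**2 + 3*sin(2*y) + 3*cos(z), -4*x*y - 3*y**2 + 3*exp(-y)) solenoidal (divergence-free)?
No, ∇·F = 2*cos(x) + 6*cos(2*y)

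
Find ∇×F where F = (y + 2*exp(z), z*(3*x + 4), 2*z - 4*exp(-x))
(-3*x - 4, 2*exp(z) - 4*exp(-x), 3*z - 1)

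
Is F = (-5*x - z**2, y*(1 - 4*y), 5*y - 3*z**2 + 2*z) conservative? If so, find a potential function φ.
No, ∇×F = (5, -2*z, 0) ≠ 0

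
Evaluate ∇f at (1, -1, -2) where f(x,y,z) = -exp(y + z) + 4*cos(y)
(0, -exp(-3) + 4*sin(1), -exp(-3))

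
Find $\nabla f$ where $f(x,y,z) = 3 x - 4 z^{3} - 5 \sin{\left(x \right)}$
(3 - 5*cos(x), 0, -12*z**2)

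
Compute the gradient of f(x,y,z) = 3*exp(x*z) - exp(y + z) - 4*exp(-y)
(3*z*exp(x*z), (4 - exp(2*y + z))*exp(-y), 3*x*exp(x*z) - exp(y + z))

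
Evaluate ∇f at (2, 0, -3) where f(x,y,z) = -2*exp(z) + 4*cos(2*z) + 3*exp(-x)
(-3*exp(-2), 0, 8*sin(6) - 2*exp(-3))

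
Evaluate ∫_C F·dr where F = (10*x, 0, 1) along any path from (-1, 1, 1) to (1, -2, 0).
-1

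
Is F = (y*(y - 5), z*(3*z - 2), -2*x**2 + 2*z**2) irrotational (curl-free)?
No, ∇×F = (2 - 6*z, 4*x, 5 - 2*y)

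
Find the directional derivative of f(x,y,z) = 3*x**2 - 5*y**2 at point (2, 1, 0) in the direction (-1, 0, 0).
-12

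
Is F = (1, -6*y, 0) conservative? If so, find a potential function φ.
Yes, F is conservative. φ = x - 3*y**2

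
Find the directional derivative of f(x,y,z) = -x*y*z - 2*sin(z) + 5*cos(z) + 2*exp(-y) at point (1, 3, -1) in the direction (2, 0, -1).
sqrt(5)*(-5*sin(1) + 2*cos(1) + 9)/5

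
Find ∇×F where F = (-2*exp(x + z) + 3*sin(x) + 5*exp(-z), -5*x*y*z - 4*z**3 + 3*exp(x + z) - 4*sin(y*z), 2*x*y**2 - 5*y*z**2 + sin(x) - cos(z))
(9*x*y + 4*y*cos(y*z) + 7*z**2 - 3*exp(x + z), -2*y**2 - 2*exp(x + z) - cos(x) - 5*exp(-z), -5*y*z + 3*exp(x + z))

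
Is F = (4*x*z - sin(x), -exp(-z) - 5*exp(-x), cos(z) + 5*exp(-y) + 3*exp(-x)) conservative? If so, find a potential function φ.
No, ∇×F = (-exp(-z) - 5*exp(-y), 4*x + 3*exp(-x), 5*exp(-x)) ≠ 0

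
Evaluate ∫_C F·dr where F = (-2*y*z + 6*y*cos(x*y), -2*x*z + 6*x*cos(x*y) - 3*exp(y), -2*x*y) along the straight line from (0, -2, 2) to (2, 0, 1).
-3 + 3*exp(-2)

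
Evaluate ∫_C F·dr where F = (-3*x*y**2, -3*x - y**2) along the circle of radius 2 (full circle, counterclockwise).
-12*pi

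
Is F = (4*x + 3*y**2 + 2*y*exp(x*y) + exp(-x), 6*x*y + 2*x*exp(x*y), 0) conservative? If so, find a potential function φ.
Yes, F is conservative. φ = 2*x**2 + 3*x*y**2 + 2*exp(x*y) - exp(-x)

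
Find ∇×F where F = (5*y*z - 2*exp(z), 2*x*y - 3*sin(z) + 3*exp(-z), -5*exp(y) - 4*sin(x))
(-5*exp(y) + 3*cos(z) + 3*exp(-z), 5*y - 2*exp(z) + 4*cos(x), 2*y - 5*z)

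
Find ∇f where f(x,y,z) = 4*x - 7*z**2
(4, 0, -14*z)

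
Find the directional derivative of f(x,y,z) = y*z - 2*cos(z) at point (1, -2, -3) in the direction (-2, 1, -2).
4*sin(3)/3 + 1/3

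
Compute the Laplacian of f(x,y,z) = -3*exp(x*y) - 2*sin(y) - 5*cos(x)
-3*x**2*exp(x*y) - 3*y**2*exp(x*y) + 2*sin(y) + 5*cos(x)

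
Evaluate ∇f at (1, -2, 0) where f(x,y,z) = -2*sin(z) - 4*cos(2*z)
(0, 0, -2)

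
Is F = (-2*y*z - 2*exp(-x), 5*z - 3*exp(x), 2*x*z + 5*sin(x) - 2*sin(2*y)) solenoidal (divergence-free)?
No, ∇·F = 2*x + 2*exp(-x)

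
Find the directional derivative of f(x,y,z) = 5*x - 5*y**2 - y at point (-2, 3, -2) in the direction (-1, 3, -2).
-7*sqrt(14)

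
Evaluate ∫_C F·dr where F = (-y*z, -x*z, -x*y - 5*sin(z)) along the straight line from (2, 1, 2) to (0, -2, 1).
-5*cos(2) + 5*cos(1) + 4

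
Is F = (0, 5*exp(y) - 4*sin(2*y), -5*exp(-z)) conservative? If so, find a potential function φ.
Yes, F is conservative. φ = 5*exp(y) + 2*cos(2*y) + 5*exp(-z)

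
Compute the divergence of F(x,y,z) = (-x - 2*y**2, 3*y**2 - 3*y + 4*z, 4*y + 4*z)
6*y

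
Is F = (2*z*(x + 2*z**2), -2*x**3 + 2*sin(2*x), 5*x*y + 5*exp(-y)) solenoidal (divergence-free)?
No, ∇·F = 2*z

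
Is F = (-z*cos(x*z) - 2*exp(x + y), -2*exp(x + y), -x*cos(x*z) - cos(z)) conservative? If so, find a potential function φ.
Yes, F is conservative. φ = -2*exp(x + y) - sin(z) - sin(x*z)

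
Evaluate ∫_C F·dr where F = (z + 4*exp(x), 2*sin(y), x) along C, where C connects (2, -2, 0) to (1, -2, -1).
-4*exp(2) - 1 + 4*E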